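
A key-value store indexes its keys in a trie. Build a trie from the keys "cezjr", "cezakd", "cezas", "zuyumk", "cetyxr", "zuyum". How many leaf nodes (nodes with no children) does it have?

5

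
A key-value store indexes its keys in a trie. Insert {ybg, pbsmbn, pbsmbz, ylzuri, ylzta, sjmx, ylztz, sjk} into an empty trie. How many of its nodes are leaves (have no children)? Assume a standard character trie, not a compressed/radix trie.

A leaf is a node with no children — equivalently, the end of a word that is not a proper prefix of any other stored word.
Those words: "pbsmbn", "pbsmbz", "sjk", "sjmx", "ybg", "ylzta", "ylztz", "ylzuri"
Leaf count: 8

8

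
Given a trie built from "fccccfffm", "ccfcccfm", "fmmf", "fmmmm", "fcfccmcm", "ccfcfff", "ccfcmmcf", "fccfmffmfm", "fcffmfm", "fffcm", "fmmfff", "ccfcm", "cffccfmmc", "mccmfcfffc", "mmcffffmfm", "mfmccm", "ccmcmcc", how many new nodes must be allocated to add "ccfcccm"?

1

Walking "ccfcccm" from the root, the first 6 characters ("ccfccc") follow existing edges; "m" is the first miss.
Each of the 1 remaining characters creates one node.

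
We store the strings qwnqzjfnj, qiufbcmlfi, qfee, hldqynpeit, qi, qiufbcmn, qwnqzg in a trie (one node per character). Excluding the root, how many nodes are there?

33

Insert word by word; a character creates a node only if that edge doesn't already exist:
  "qwnqzjfnj" → 9 new (q, w, n, q, z, j, f, n, j)
  "qiufbcmlfi" → prefix "q" already present; 9 new (i, u, f, b, c, m, l, f, i)
  "qfee" → prefix "q" already present; 3 new (f, e, e)
  "hldqynpeit" → 10 new (h, l, d, q, y, n, p, e, i, t)
  "qi" → prefix "qi" already present; 0 new (none)
  "qiufbcmn" → prefix "qiufbcm" already present; 1 new (n)
  "qwnqzg" → prefix "qwnqz" already present; 1 new (g)
Total nodes = 9 + 9 + 3 + 10 + 0 + 1 + 1 = 33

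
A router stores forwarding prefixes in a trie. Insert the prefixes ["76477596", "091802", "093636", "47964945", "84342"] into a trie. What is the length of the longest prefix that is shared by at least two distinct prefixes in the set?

2

Equivalently: take the maximum, over all pairs, of their longest common prefix length.
e.g. "091802" and "093636" share the prefix "09" of length 2; no pair shares a longer one.
Longest shared-prefix length: 2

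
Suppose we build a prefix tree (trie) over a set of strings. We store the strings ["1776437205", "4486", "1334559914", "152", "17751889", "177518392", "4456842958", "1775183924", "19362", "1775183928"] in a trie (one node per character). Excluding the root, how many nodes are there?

47

Insert word by word; a character creates a node only if that edge doesn't already exist:
  "1776437205" → 10 new (1, 7, 7, 6, 4, 3, 7, 2, 0, 5)
  "4486" → 4 new (4, 4, 8, 6)
  "1334559914" → prefix "1" already present; 9 new (3, 3, 4, 5, 5, 9, 9, 1, 4)
  "152" → prefix "1" already present; 2 new (5, 2)
  "17751889" → prefix "177" already present; 5 new (5, 1, 8, 8, 9)
  "177518392" → prefix "177518" already present; 3 new (3, 9, 2)
  "4456842958" → prefix "44" already present; 8 new (5, 6, 8, 4, 2, 9, 5, 8)
  "1775183924" → prefix "177518392" already present; 1 new (4)
  "19362" → prefix "1" already present; 4 new (9, 3, 6, 2)
  "1775183928" → prefix "177518392" already present; 1 new (8)
Total nodes = 10 + 4 + 9 + 2 + 5 + 3 + 8 + 1 + 4 + 1 = 47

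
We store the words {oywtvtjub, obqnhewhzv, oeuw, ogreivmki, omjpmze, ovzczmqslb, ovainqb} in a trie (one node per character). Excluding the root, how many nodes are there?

49

For each word, the new-node count is its length minus the longest prefix already in the trie:
  "oywtvtjub" → 9 new (o, y, w, t, v, t, j, u, b)
  "obqnhewhzv" → prefix "o" already present; 9 new (b, q, n, h, e, w, h, z, v)
  "oeuw" → prefix "o" already present; 3 new (e, u, w)
  "ogreivmki" → prefix "o" already present; 8 new (g, r, e, i, v, m, k, i)
  "omjpmze" → prefix "o" already present; 6 new (m, j, p, m, z, e)
  "ovzczmqslb" → prefix "o" already present; 9 new (v, z, c, z, m, q, s, l, b)
  "ovainqb" → prefix "ov" already present; 5 new (a, i, n, q, b)
Total nodes = 9 + 9 + 3 + 8 + 6 + 9 + 5 = 49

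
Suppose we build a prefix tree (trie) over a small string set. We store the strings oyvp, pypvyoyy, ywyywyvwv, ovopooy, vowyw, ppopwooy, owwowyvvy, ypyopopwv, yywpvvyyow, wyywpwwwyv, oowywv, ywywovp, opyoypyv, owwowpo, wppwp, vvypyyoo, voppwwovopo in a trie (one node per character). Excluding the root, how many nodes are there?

112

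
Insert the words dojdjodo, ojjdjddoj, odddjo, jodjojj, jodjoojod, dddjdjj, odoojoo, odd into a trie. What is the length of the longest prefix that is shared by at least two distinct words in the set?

5

The deepest shared node is where two words last agree before diverging.
e.g. "jodjojj" and "jodjoojod" share the prefix "jodjo" of length 5; no pair shares a longer one.
Longest shared-prefix length: 5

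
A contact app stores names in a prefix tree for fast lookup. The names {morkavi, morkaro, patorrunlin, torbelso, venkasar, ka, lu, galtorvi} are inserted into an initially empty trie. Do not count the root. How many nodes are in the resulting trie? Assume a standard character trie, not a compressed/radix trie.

48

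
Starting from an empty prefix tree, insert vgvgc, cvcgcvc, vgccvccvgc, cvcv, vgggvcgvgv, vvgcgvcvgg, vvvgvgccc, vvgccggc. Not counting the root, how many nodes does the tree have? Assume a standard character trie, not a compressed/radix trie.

49

For each word, the new-node count is its length minus the longest prefix already in the trie:
  "vgvgc" → 5 new (v, g, v, g, c)
  "cvcgcvc" → 7 new (c, v, c, g, c, v, c)
  "vgccvccvgc" → prefix "vg" already present; 8 new (c, c, v, c, c, v, g, c)
  "cvcv" → prefix "cvc" already present; 1 new (v)
  "vgggvcgvgv" → prefix "vg" already present; 8 new (g, g, v, c, g, v, g, v)
  "vvgcgvcvgg" → prefix "v" already present; 9 new (v, g, c, g, v, c, v, g, g)
  "vvvgvgccc" → prefix "vv" already present; 7 new (v, g, v, g, c, c, c)
  "vvgccggc" → prefix "vvgc" already present; 4 new (c, g, g, c)
Total nodes = 5 + 7 + 8 + 1 + 8 + 9 + 7 + 4 = 49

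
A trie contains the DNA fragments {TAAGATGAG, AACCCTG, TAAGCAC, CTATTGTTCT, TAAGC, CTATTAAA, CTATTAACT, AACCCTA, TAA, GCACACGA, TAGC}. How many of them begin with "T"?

Traverse to the node for "T", then collect every word in that subtree.
Matches: "TAA", "TAAGATGAG", "TAAGC", "TAAGCAC", "TAGC"
Count: 5

5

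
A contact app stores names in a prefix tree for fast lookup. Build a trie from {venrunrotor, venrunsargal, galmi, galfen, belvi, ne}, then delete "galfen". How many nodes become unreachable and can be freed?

A node on "galfen"'s path can go only if nothing else ends at it or branches off below it.
The suffix "fen" (3 nodes) is used only by "galfen"; the node for "gal" still has the child "m", so pruning stops there.
Nodes removed: 3

3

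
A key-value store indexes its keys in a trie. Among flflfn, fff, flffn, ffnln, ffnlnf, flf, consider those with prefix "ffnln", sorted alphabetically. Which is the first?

Words with prefix "ffnln", in lexicographic order: "ffnln", "ffnlnf"
The 1st is ffnln.

ffnln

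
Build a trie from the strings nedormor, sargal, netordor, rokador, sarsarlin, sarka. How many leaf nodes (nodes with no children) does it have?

6

A leaf is a node with no children — equivalently, the end of a word that is not a proper prefix of any other stored word.
Those words: "nedormor", "netordor", "rokador", "sargal", "sarka", "sarsarlin"
Leaf count: 6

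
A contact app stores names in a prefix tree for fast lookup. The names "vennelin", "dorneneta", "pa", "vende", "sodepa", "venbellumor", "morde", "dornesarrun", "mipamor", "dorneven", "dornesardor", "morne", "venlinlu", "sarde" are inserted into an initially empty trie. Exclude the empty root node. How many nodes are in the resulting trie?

69

Insert word by word; a character creates a node only if that edge doesn't already exist:
  "vennelin" → 8 new (v, e, n, n, e, l, i, n)
  "dorneneta" → 9 new (d, o, r, n, e, n, e, t, a)
  "pa" → 2 new (p, a)
  "vende" → prefix "ven" already present; 2 new (d, e)
  "sodepa" → 6 new (s, o, d, e, p, a)
  "venbellumor" → prefix "ven" already present; 8 new (b, e, l, l, u, m, o, r)
  "morde" → 5 new (m, o, r, d, e)
  "dornesarrun" → prefix "dorne" already present; 6 new (s, a, r, r, u, n)
  "mipamor" → prefix "m" already present; 6 new (i, p, a, m, o, r)
  "dorneven" → prefix "dorne" already present; 3 new (v, e, n)
  "dornesardor" → prefix "dornesar" already present; 3 new (d, o, r)
  "morne" → prefix "mor" already present; 2 new (n, e)
  "venlinlu" → prefix "ven" already present; 5 new (l, i, n, l, u)
  "sarde" → prefix "s" already present; 4 new (a, r, d, e)
Total nodes = 8 + 9 + 2 + 2 + 6 + 8 + 5 + 6 + 6 + 3 + 3 + 2 + 5 + 4 = 69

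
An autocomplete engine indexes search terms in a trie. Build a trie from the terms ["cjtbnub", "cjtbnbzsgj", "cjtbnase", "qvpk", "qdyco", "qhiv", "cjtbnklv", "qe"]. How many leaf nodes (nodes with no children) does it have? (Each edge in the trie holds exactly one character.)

Leaves are exactly the stored words that no other stored word extends.
Those words: "cjtbnase", "cjtbnbzsgj", "cjtbnklv", "cjtbnub", "qdyco", "qe", "qhiv", "qvpk"
Leaf count: 8

8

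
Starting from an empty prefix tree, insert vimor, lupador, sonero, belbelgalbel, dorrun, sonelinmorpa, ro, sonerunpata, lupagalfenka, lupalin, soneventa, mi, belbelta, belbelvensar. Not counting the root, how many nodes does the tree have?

78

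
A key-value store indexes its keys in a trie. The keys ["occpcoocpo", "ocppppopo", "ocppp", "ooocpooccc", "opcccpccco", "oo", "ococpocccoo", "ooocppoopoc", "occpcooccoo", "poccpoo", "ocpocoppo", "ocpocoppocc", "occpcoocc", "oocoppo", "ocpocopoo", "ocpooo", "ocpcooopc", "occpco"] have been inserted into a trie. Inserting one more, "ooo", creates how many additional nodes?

0

Every character of "ooo" already lies on an existing path (it is a prefix of some stored word).
No new nodes are needed: 0.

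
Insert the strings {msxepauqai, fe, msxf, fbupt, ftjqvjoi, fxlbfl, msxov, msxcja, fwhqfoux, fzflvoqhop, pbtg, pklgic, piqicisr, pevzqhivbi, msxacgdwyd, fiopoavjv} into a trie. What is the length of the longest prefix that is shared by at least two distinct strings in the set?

3

Look for the deepest trie node that still has at least two words in its subtree.
"msxacgdwyd" and "msxcja" agree on "msx" (3 characters) before diverging; nothing deeper is shared.
Longest shared-prefix length: 3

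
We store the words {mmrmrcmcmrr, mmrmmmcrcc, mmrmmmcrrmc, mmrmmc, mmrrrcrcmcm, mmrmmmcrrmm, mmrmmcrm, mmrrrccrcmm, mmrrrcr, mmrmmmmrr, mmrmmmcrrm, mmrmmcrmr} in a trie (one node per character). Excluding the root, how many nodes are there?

Count nodes per top-level branch (shared prefixes stored once):
  'm'-branch (mmrmmc, mmrmmcrm, mmrmmcrmr, mmrmmmcrcc, mmrmmmcrrm, mmrmmmcrrmc, mmrmmmcrrmm, mmrmmmmrr, mmrmrcmcmrr, mmrrrccrcmm, mmrrrcr, mmrrrcrcmcm): 41 nodes
Sum: 41

41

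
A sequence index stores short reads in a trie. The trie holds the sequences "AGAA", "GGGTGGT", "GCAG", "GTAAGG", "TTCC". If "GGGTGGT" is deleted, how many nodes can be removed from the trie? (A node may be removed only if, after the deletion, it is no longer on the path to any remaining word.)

6

Walk "GGGTGGT" from the leaf back toward the root, removing each node that no remaining word uses.
The suffix "GGTGGT" (6 nodes) is used only by "GGGTGGT"; the node for "G" still has the child "C", so pruning stops there.
Nodes removed: 6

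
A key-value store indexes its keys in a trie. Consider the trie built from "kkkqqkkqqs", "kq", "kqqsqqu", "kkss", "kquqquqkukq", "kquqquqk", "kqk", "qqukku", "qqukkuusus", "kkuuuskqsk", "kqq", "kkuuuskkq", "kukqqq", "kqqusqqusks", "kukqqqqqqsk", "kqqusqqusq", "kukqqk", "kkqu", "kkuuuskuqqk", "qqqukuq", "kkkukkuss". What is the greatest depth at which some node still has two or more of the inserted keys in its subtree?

Equivalently: take the maximum, over all pairs, of their longest common prefix length.
e.g. "kqqusqqusks" and "kqqusqqusq" share the prefix "kqqusqqus" of length 9; no pair shares a longer one.
Longest shared-prefix length: 9

9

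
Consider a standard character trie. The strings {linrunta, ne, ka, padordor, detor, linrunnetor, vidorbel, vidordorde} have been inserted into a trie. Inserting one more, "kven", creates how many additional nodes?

3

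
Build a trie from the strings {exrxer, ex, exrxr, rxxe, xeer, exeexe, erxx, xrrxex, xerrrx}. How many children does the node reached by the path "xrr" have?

1

Walk "xrr" from the root, arriving at one node.
Distinct next characters after "xrr": x.
That node has 1 child edge.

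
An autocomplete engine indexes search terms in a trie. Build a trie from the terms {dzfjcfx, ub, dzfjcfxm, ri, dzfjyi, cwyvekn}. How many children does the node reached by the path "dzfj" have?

2

Walk "dzfj" from the root, arriving at one node.
Characters that immediately follow "dzfj" among the stored strings: {c, y}.
That node has 2 child edges.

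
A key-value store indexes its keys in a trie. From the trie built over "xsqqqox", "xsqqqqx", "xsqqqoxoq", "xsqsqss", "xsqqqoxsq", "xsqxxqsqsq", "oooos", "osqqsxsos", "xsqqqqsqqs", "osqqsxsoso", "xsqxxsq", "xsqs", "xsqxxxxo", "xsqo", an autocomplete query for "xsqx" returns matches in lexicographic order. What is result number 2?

Words with prefix "xsqx", in lexicographic order: "xsqxxqsqsq", "xsqxxsq", "xsqxxxxo"
Position 2: xsqxxsq

xsqxxsq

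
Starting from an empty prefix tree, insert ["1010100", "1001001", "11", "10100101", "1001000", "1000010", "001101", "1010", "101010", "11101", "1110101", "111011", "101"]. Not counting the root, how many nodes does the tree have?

Insert word by word; a character creates a node only if that edge doesn't already exist:
  "1010100" → 7 new (1, 0, 1, 0, 1, 0, 0)
  "1001001" → prefix "10" already present; 5 new (0, 1, 0, 0, 1)
  "11" → prefix "1" already present; 1 new (1)
  "10100101" → prefix "1010" already present; 4 new (0, 1, 0, 1)
  "1001000" → prefix "100100" already present; 1 new (0)
  "1000010" → prefix "100" already present; 4 new (0, 0, 1, 0)
  "001101" → 6 new (0, 0, 1, 1, 0, 1)
  "1010" → prefix "1010" already present; 0 new (none)
  "101010" → prefix "101010" already present; 0 new (none)
  "11101" → prefix "11" already present; 3 new (1, 0, 1)
  "1110101" → prefix "11101" already present; 2 new (0, 1)
  "111011" → prefix "11101" already present; 1 new (1)
  "101" → prefix "101" already present; 0 new (none)
Total nodes = 7 + 5 + 1 + 4 + 1 + 4 + 6 + 0 + 0 + 3 + 2 + 1 + 0 = 34

34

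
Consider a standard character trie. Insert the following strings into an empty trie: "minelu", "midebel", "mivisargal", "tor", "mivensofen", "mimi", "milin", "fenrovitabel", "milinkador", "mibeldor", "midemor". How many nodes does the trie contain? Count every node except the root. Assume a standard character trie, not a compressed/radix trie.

60

For each word, the new-node count is its length minus the longest prefix already in the trie:
  "minelu" → 6 new (m, i, n, e, l, u)
  "midebel" → prefix "mi" already present; 5 new (d, e, b, e, l)
  "mivisargal" → prefix "mi" already present; 8 new (v, i, s, a, r, g, a, l)
  "tor" → 3 new (t, o, r)
  "mivensofen" → prefix "miv" already present; 7 new (e, n, s, o, f, e, n)
  "mimi" → prefix "mi" already present; 2 new (m, i)
  "milin" → prefix "mi" already present; 3 new (l, i, n)
  "fenrovitabel" → 12 new (f, e, n, r, o, v, i, t, a, b, e, l)
  "milinkador" → prefix "milin" already present; 5 new (k, a, d, o, r)
  "mibeldor" → prefix "mi" already present; 6 new (b, e, l, d, o, r)
  "midemor" → prefix "mide" already present; 3 new (m, o, r)
Total nodes = 6 + 5 + 8 + 3 + 7 + 2 + 3 + 12 + 5 + 6 + 3 = 60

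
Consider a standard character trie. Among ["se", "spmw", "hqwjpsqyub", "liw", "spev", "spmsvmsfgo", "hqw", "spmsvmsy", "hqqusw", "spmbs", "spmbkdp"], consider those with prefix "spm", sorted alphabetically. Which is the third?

spmsvmsfgo

DFS of the "spm" subtree visits, in order: "spmbkdp", "spmbs", "spmsvmsfgo", "spmsvmsy", "spmw"
Position 3: spmsvmsfgo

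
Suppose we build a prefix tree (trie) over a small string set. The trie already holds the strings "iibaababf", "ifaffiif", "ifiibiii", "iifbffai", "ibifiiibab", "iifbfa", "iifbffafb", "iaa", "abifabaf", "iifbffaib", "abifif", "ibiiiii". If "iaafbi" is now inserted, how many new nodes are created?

"iaa" is already a path in the trie; the remaining "fbi" must be added.
So 6 − 3 = 3 new nodes.

3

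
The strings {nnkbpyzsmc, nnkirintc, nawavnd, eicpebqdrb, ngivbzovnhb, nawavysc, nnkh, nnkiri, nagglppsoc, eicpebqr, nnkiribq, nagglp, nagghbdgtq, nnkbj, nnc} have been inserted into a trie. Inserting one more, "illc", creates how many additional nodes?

4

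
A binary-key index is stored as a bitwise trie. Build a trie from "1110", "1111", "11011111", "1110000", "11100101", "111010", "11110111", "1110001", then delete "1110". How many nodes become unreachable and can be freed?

0

Walk "1110" from the leaf back toward the root, removing each node that no remaining word uses.
Every node on "1110" is still needed (e.g. by "1110000"), so nothing is freed.
Nodes removed: 0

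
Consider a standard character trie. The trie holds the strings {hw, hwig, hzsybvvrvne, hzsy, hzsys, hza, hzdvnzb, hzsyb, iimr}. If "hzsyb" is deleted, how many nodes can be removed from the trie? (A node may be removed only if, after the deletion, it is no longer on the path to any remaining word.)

0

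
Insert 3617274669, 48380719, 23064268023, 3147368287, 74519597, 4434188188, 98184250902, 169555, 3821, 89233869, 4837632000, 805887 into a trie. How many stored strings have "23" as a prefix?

1

Traverse to the node for "23", then collect every word in that subtree.
Matches: "23064268023"
Count: 1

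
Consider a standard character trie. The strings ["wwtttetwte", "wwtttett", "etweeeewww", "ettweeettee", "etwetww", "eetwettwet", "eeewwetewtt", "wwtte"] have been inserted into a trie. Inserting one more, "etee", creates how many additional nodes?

2

The longest prefix of "etee" already in the trie is "et" (length 2).
So 4 − 2 = 2 new nodes.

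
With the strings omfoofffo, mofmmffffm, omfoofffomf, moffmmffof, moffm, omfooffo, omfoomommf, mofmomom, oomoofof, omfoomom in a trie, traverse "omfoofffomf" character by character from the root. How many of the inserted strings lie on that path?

2

Traverse "omfoofffomf" character by character; count nodes along the way that are marked as word ends.
Prefixes of the query that are stored words: "omfoofffo", "omfoofffomf"
Count: 2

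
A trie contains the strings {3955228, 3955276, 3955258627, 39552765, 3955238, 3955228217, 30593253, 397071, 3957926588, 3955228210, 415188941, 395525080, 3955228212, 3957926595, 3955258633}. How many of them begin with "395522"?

Walk to "395522"; the words in its subtree are exactly those with that prefix.
Words under "395522": 3955228, 3955228210, 3955228212, 3955228217
Count: 4

4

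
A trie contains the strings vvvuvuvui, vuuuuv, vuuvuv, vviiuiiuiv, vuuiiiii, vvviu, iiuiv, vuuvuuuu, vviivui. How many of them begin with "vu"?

4

Filter for entries beginning with "vu":
Matches: "vuuiiiii", "vuuuuv", "vuuvuuuu", "vuuvuv"
Count: 4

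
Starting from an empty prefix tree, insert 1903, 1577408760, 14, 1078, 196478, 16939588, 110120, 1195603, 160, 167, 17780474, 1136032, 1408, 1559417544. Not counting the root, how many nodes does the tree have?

62

For each word, the new-node count is its length minus the longest prefix already in the trie:
  "1903" → 4 new (1, 9, 0, 3)
  "1577408760" → prefix "1" already present; 9 new (5, 7, 7, 4, 0, 8, 7, 6, 0)
  "14" → prefix "1" already present; 1 new (4)
  "1078" → prefix "1" already present; 3 new (0, 7, 8)
  "196478" → prefix "19" already present; 4 new (6, 4, 7, 8)
  "16939588" → prefix "1" already present; 7 new (6, 9, 3, 9, 5, 8, 8)
  "110120" → prefix "1" already present; 5 new (1, 0, 1, 2, 0)
  "1195603" → prefix "11" already present; 5 new (9, 5, 6, 0, 3)
  "160" → prefix "16" already present; 1 new (0)
  "167" → prefix "16" already present; 1 new (7)
  "17780474" → prefix "1" already present; 7 new (7, 7, 8, 0, 4, 7, 4)
  "1136032" → prefix "11" already present; 5 new (3, 6, 0, 3, 2)
  "1408" → prefix "14" already present; 2 new (0, 8)
  "1559417544" → prefix "15" already present; 8 new (5, 9, 4, 1, 7, 5, 4, 4)
Total nodes = 4 + 9 + 1 + 3 + 4 + 7 + 5 + 5 + 1 + 1 + 7 + 5 + 2 + 8 = 62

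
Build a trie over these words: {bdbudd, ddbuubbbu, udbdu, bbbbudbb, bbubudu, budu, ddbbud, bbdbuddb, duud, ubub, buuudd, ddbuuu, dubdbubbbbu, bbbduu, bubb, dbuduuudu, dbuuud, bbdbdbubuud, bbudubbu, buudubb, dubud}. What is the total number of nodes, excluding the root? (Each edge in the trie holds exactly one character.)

Count nodes per top-level branch (shared prefixes stored once):
  'b'-branch (bbbbudbb, bbbduu, bbdbdbubuud, bbdbuddb, bbubudu, bbudubbu, bdbudd, bubb, budu, buudubb, buuudd): 52 nodes
  'd'-branch (dbuduuudu, dbuuud, ddbbud, ddbuubbbu, ddbuuu, dubdbubbbbu, dubud, duud): 38 nodes
  'u'-branch (ubub, udbdu): 8 nodes
Sum: 98

98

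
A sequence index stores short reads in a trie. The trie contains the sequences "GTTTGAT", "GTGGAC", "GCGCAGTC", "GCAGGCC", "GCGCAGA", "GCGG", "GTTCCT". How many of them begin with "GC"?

Walk to "GC"; the words in its subtree are exactly those with that prefix.
Words under "GC": GCAGGCC, GCGCAGA, GCGCAGTC, GCGG
Count: 4

4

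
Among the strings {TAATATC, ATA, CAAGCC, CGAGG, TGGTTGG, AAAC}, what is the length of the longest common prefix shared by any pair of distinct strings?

1

The deepest shared node is where two words last agree before diverging.
"AAAC" and "ATA" agree on "A" (1 characters) before diverging; nothing deeper is shared.
Longest shared-prefix length: 1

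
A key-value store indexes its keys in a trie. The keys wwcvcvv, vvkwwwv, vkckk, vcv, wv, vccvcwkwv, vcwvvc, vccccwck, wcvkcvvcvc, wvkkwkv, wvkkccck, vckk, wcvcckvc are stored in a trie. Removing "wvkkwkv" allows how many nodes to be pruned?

Walk "wvkkwkv" from the leaf back toward the root, removing each node that no remaining word uses.
The suffix "wkv" (3 nodes) is used only by "wvkkwkv"; the node for "wvkk" still has the child "c", so pruning stops there.
Nodes removed: 3

3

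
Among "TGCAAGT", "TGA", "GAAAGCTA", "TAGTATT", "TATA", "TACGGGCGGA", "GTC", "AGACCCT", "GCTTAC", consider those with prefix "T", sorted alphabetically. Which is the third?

Filter for "T…" and sort: "TACGGGCGGA", "TAGTATT", "TATA", "TGA", "TGCAAGT"
The 3rd is TATA.

TATA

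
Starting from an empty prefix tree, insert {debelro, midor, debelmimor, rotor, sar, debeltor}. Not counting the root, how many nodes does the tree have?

Trace insertions, counting only characters that open a new branch:
  "debelro" → 7 new (d, e, b, e, l, r, o)
  "midor" → 5 new (m, i, d, o, r)
  "debelmimor" → prefix "debel" already present; 5 new (m, i, m, o, r)
  "rotor" → 5 new (r, o, t, o, r)
  "sar" → 3 new (s, a, r)
  "debeltor" → prefix "debel" already present; 3 new (t, o, r)
Total nodes = 7 + 5 + 5 + 5 + 3 + 3 = 28

28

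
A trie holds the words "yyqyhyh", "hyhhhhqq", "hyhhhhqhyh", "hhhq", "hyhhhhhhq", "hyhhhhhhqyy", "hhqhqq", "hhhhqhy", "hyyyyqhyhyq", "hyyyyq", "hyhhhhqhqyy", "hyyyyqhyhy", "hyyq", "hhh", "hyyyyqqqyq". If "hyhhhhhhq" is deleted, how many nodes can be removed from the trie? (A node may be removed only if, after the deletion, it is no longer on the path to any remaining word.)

0

Walk "hyhhhhhhq" from the leaf back toward the root, removing each node that no remaining word uses.
Every node on "hyhhhhhhq" is still needed (e.g. by "hyhhhhhhqyy"), so nothing is freed.
Nodes removed: 0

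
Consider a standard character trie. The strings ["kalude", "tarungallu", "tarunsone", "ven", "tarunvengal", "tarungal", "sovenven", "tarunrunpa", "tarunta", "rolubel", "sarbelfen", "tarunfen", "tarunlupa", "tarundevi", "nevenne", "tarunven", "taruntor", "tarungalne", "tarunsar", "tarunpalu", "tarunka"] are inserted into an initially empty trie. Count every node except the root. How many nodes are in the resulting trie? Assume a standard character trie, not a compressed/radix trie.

Insert word by word; a character creates a node only if that edge doesn't already exist:
  "kalude" → 6 new (k, a, l, u, d, e)
  "tarungallu" → 10 new (t, a, r, u, n, g, a, l, l, u)
  "tarunsone" → prefix "tarun" already present; 4 new (s, o, n, e)
  "ven" → 3 new (v, e, n)
  "tarunvengal" → prefix "tarun" already present; 6 new (v, e, n, g, a, l)
  "tarungal" → prefix "tarungal" already present; 0 new (none)
  "sovenven" → 8 new (s, o, v, e, n, v, e, n)
  "tarunrunpa" → prefix "tarun" already present; 5 new (r, u, n, p, a)
  "tarunta" → prefix "tarun" already present; 2 new (t, a)
  "rolubel" → 7 new (r, o, l, u, b, e, l)
  "sarbelfen" → prefix "s" already present; 8 new (a, r, b, e, l, f, e, n)
  "tarunfen" → prefix "tarun" already present; 3 new (f, e, n)
  "tarunlupa" → prefix "tarun" already present; 4 new (l, u, p, a)
  "tarundevi" → prefix "tarun" already present; 4 new (d, e, v, i)
  "nevenne" → 7 new (n, e, v, e, n, n, e)
  "tarunven" → prefix "tarunven" already present; 0 new (none)
  "taruntor" → prefix "tarunt" already present; 2 new (o, r)
  "tarungalne" → prefix "tarungal" already present; 2 new (n, e)
  "tarunsar" → prefix "taruns" already present; 2 new (a, r)
  "tarunpalu" → prefix "tarun" already present; 4 new (p, a, l, u)
  "tarunka" → prefix "tarun" already present; 2 new (k, a)
Total nodes = 6 + 10 + 4 + 3 + 6 + 0 + 8 + 5 + 2 + 7 + 8 + 3 + 4 + 4 + 7 + 0 + 2 + 2 + 2 + 4 + 2 = 89

89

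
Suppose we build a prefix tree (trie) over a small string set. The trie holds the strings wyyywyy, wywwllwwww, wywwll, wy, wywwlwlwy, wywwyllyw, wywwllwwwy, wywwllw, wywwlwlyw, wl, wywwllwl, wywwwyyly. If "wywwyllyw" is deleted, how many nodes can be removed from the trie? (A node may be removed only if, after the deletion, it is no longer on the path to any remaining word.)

5

After clearing the end-marker at "wywwyllyw", prune upward until reaching a node still needed by another word.
The suffix "yllyw" (5 nodes) is used only by "wywwyllyw"; the node for "wyww" still has the child "l", so pruning stops there.
Nodes removed: 5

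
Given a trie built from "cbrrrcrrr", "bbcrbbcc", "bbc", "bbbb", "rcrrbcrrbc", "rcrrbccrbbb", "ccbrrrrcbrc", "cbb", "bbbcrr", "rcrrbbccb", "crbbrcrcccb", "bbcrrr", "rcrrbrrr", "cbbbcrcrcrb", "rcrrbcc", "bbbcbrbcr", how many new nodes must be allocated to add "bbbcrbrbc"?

4

"bbbcr" is already a path in the trie; the remaining "brbc" must be added.
Each of the 4 remaining characters creates one node.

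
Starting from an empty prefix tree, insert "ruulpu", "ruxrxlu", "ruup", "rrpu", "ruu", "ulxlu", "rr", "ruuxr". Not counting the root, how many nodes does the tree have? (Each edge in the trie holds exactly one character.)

22

Insert word by word; a character creates a node only if that edge doesn't already exist:
  "ruulpu" → 6 new (r, u, u, l, p, u)
  "ruxrxlu" → prefix "ru" already present; 5 new (x, r, x, l, u)
  "ruup" → prefix "ruu" already present; 1 new (p)
  "rrpu" → prefix "r" already present; 3 new (r, p, u)
  "ruu" → prefix "ruu" already present; 0 new (none)
  "ulxlu" → 5 new (u, l, x, l, u)
  "rr" → prefix "rr" already present; 0 new (none)
  "ruuxr" → prefix "ruu" already present; 2 new (x, r)
Total nodes = 6 + 5 + 1 + 3 + 0 + 5 + 0 + 2 = 22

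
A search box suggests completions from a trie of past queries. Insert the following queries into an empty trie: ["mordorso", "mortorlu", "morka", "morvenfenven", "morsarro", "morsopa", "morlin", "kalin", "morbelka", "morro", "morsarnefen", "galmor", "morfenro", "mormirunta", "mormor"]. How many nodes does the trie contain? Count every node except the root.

Insert word by word; a character creates a node only if that edge doesn't already exist:
  "mordorso" → 8 new (m, o, r, d, o, r, s, o)
  "mortorlu" → prefix "mor" already present; 5 new (t, o, r, l, u)
  "morka" → prefix "mor" already present; 2 new (k, a)
  "morvenfenven" → prefix "mor" already present; 9 new (v, e, n, f, e, n, v, e, n)
  "morsarro" → prefix "mor" already present; 5 new (s, a, r, r, o)
  "morsopa" → prefix "mors" already present; 3 new (o, p, a)
  "morlin" → prefix "mor" already present; 3 new (l, i, n)
  "kalin" → 5 new (k, a, l, i, n)
  "morbelka" → prefix "mor" already present; 5 new (b, e, l, k, a)
  "morro" → prefix "mor" already present; 2 new (r, o)
  "morsarnefen" → prefix "morsar" already present; 5 new (n, e, f, e, n)
  "galmor" → 6 new (g, a, l, m, o, r)
  "morfenro" → prefix "mor" already present; 5 new (f, e, n, r, o)
  "mormirunta" → prefix "mor" already present; 7 new (m, i, r, u, n, t, a)
  "mormor" → prefix "morm" already present; 2 new (o, r)
Total nodes = 8 + 5 + 2 + 9 + 5 + 3 + 3 + 5 + 5 + 2 + 5 + 6 + 5 + 7 + 2 = 72

72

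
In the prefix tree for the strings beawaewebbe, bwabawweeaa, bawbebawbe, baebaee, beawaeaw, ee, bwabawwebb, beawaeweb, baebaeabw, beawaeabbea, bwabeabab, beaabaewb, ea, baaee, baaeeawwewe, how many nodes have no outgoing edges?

A leaf is a node with no children — equivalently, the end of a word that is not a proper prefix of any other stored word.
Those words: "baaeeawwewe", "baebaeabw", "baebaee", "bawbebawbe", "beaabaewb", "beawaeabbea", "beawaeaw", "beawaewebbe", "bwabawwebb", "bwabawweeaa", "bwabeabab", "ea", "ee"
Leaf count: 13

13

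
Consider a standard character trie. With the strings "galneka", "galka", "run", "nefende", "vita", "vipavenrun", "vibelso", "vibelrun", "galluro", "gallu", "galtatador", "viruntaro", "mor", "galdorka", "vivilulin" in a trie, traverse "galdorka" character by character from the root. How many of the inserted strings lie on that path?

1

Walk "galdorka" from the root; an end-of-word marker is hit whenever a stored word is a prefix of "galdorka".
Prefixes of the query that are stored words: "galdorka"
Count: 1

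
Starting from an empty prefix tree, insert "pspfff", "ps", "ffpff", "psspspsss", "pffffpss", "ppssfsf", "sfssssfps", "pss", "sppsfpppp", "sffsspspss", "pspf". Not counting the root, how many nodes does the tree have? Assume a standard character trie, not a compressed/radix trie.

Insert word by word; a character creates a node only if that edge doesn't already exist:
  "pspfff" → 6 new (p, s, p, f, f, f)
  "ps" → prefix "ps" already present; 0 new (none)
  "ffpff" → 5 new (f, f, p, f, f)
  "psspspsss" → prefix "ps" already present; 7 new (s, p, s, p, s, s, s)
  "pffffpss" → prefix "p" already present; 7 new (f, f, f, f, p, s, s)
  "ppssfsf" → prefix "p" already present; 6 new (p, s, s, f, s, f)
  "sfssssfps" → 9 new (s, f, s, s, s, s, f, p, s)
  "pss" → prefix "pss" already present; 0 new (none)
  "sppsfpppp" → prefix "s" already present; 8 new (p, p, s, f, p, p, p, p)
  "sffsspspss" → prefix "sf" already present; 8 new (f, s, s, p, s, p, s, s)
  "pspf" → prefix "pspf" already present; 0 new (none)
Total nodes = 6 + 0 + 5 + 7 + 7 + 6 + 9 + 0 + 8 + 8 + 0 = 56

56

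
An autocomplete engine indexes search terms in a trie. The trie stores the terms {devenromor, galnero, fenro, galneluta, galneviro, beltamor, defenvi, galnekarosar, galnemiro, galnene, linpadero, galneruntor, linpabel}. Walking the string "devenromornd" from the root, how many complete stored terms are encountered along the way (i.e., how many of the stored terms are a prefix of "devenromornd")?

Check each prefix of "devenromornd" against the stored set — each match is an end-marker on the path.
Prefixes of the query that are stored words: "devenromor"
Count: 1

1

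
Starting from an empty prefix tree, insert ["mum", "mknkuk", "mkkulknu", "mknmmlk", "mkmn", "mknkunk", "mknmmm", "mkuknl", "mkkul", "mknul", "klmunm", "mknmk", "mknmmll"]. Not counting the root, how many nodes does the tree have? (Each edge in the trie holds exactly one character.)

For each word, the new-node count is its length minus the longest prefix already in the trie:
  "mum" → 3 new (m, u, m)
  "mknkuk" → prefix "m" already present; 5 new (k, n, k, u, k)
  "mkkulknu" → prefix "mk" already present; 6 new (k, u, l, k, n, u)
  "mknmmlk" → prefix "mkn" already present; 4 new (m, m, l, k)
  "mkmn" → prefix "mk" already present; 2 new (m, n)
  "mknkunk" → prefix "mknku" already present; 2 new (n, k)
  "mknmmm" → prefix "mknmm" already present; 1 new (m)
  "mkuknl" → prefix "mk" already present; 4 new (u, k, n, l)
  "mkkul" → prefix "mkkul" already present; 0 new (none)
  "mknul" → prefix "mkn" already present; 2 new (u, l)
  "klmunm" → 6 new (k, l, m, u, n, m)
  "mknmk" → prefix "mknm" already present; 1 new (k)
  "mknmmll" → prefix "mknmml" already present; 1 new (l)
Total nodes = 3 + 5 + 6 + 4 + 2 + 2 + 1 + 4 + 0 + 2 + 6 + 1 + 1 = 37

37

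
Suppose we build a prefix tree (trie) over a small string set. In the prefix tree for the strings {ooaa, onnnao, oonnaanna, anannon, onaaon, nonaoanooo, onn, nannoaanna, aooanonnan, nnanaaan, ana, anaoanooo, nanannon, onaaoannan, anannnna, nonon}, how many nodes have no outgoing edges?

14

Leaves are exactly the stored words that no other stored word extends.
Those words: "anannnna", "anannon", "anaoanooo", "aooanonnan", "nanannon", "nannoaanna", "nnanaaan", "nonaoanooo", "nonon", "onaaoannan", "onaaon", "onnnao", "ooaa", "oonnaanna"
Leaf count: 14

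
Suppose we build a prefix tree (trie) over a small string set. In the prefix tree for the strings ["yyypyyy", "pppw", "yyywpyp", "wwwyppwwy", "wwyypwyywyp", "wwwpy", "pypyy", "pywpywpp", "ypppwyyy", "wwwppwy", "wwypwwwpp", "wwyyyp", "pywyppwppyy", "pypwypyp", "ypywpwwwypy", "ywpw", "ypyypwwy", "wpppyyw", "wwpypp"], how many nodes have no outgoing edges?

A leaf is a node with no children — equivalently, the end of a word that is not a proper prefix of any other stored word.
Those words: "pppw", "pypwypyp", "pypyy", "pywpywpp", "pywyppwppyy", "wpppyyw", "wwpypp", "wwwppwy", "wwwpy", "wwwyppwwy", "wwypwwwpp", "wwyypwyywyp", "wwyyyp", "ypppwyyy", "ypywpwwwypy", "ypyypwwy", "ywpw", "yyypyyy", "yyywpyp"
Leaf count: 19

19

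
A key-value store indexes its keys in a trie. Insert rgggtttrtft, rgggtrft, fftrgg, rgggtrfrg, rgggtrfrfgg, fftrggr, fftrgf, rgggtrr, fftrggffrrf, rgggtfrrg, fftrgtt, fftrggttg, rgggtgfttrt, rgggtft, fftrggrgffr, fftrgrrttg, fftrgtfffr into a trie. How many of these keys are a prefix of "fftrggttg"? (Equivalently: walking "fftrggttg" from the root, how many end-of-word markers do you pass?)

2

Check each prefix of "fftrggttg" against the stored set — each match is an end-marker on the path.
Prefixes of the query that are stored words: "fftrgg", "fftrggttg"
Count: 2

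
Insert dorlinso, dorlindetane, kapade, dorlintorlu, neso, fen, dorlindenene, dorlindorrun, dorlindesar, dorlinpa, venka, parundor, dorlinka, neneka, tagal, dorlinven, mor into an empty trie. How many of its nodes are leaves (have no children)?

A leaf is a node with no children — equivalently, the end of a word that is not a proper prefix of any other stored word.
Those words: "dorlindenene", "dorlindesar", "dorlindetane", "dorlindorrun", "dorlinka", "dorlinpa", "dorlinso", "dorlintorlu", "dorlinven", "fen", "kapade", "mor", "neneka", "neso", "parundor", "tagal", "venka"
Leaf count: 17

17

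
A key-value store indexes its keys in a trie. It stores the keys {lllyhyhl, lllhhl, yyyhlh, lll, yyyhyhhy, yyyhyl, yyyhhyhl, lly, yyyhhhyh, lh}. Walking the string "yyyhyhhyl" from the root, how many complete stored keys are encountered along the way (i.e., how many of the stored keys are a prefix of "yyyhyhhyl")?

1

Walk "yyyhyhhyl" from the root; an end-of-word marker is hit whenever a stored word is a prefix of "yyyhyhhyl".
Prefixes of the query that are stored words: "yyyhyhhy"
Count: 1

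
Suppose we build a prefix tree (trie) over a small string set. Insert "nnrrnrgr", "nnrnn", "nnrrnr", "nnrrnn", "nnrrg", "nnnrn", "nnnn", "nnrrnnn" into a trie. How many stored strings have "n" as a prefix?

Filter for entries beginning with "n":
Matches: "nnnn", "nnnrn", "nnrnn", "nnrrg", "nnrrnn", "nnrrnnn", "nnrrnr", "nnrrnrgr"
Count: 8

8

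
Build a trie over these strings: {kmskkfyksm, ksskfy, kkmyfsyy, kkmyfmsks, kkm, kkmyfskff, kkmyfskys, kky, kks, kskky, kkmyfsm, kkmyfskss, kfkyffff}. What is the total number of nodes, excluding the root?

46

Trace insertions, counting only characters that open a new branch:
  "kmskkfyksm" → 10 new (k, m, s, k, k, f, y, k, s, m)
  "ksskfy" → prefix "k" already present; 5 new (s, s, k, f, y)
  "kkmyfsyy" → prefix "k" already present; 7 new (k, m, y, f, s, y, y)
  "kkmyfmsks" → prefix "kkmyf" already present; 4 new (m, s, k, s)
  "kkm" → prefix "kkm" already present; 0 new (none)
  "kkmyfskff" → prefix "kkmyfs" already present; 3 new (k, f, f)
  "kkmyfskys" → prefix "kkmyfsk" already present; 2 new (y, s)
  "kky" → prefix "kk" already present; 1 new (y)
  "kks" → prefix "kk" already present; 1 new (s)
  "kskky" → prefix "ks" already present; 3 new (k, k, y)
  "kkmyfsm" → prefix "kkmyfs" already present; 1 new (m)
  "kkmyfskss" → prefix "kkmyfsk" already present; 2 new (s, s)
  "kfkyffff" → prefix "k" already present; 7 new (f, k, y, f, f, f, f)
Total nodes = 10 + 5 + 7 + 4 + 0 + 3 + 2 + 1 + 1 + 3 + 1 + 2 + 7 = 46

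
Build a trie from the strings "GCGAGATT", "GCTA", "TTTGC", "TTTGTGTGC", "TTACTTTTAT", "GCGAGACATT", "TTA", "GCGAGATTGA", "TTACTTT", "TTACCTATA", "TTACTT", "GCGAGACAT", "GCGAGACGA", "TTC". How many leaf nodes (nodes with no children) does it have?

A leaf is a node with no children — equivalently, the end of a word that is not a proper prefix of any other stored word.
Those words: "GCGAGACATT", "GCGAGACGA", "GCGAGATTGA", "GCTA", "TTACCTATA", "TTACTTTTAT", "TTC", "TTTGC", "TTTGTGTGC"
Leaf count: 9

9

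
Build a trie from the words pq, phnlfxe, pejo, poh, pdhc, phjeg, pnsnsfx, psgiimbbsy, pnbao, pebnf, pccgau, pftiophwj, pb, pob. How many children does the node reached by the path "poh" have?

0

Follow the path "poh" to its node, then look at its outgoing edges.
No stored string extends past "poh".
That node has 0 child edges.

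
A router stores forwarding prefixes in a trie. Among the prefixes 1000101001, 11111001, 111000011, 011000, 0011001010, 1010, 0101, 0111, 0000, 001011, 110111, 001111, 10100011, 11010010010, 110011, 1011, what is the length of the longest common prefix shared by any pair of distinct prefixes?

4

Look for the deepest trie node that still has at least two words in its subtree.
"0011001010" and "001111" agree on "0011" (4 characters) before diverging; nothing deeper is shared.
Longest shared-prefix length: 4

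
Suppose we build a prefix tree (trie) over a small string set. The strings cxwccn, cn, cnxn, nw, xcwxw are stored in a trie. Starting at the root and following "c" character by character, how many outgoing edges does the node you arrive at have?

The children of the "c" node are the distinct next characters among strings starting with "c".
Distinct next characters after "c": n, x.
That node has 2 child edges.

2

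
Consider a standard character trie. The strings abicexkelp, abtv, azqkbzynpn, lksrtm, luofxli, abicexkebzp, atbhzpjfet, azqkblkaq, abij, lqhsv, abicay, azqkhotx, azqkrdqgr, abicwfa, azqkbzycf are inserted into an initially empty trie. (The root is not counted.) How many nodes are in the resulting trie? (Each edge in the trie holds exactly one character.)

Count nodes per top-level branch (shared prefixes stored once):
  'a'-branch (abicay, abicexkebzp, abicexkelp, abicwfa, abij, abtv, atbhzpjfet, azqkblkaq, azqkbzycf, azqkbzynpn, azqkhotx, azqkrdqgr): 54 nodes
  'l'-branch (lksrtm, lqhsv, luofxli): 16 nodes
Sum: 70

70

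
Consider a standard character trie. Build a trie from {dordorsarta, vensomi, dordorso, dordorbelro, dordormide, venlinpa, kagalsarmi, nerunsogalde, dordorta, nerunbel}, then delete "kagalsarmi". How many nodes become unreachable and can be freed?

After clearing the end-marker at "kagalsarmi", prune upward until reaching a node still needed by another word.
No other word shares any prefix with "kagalsarmi", so all 10 of its nodes go.
Nodes removed: 10

10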